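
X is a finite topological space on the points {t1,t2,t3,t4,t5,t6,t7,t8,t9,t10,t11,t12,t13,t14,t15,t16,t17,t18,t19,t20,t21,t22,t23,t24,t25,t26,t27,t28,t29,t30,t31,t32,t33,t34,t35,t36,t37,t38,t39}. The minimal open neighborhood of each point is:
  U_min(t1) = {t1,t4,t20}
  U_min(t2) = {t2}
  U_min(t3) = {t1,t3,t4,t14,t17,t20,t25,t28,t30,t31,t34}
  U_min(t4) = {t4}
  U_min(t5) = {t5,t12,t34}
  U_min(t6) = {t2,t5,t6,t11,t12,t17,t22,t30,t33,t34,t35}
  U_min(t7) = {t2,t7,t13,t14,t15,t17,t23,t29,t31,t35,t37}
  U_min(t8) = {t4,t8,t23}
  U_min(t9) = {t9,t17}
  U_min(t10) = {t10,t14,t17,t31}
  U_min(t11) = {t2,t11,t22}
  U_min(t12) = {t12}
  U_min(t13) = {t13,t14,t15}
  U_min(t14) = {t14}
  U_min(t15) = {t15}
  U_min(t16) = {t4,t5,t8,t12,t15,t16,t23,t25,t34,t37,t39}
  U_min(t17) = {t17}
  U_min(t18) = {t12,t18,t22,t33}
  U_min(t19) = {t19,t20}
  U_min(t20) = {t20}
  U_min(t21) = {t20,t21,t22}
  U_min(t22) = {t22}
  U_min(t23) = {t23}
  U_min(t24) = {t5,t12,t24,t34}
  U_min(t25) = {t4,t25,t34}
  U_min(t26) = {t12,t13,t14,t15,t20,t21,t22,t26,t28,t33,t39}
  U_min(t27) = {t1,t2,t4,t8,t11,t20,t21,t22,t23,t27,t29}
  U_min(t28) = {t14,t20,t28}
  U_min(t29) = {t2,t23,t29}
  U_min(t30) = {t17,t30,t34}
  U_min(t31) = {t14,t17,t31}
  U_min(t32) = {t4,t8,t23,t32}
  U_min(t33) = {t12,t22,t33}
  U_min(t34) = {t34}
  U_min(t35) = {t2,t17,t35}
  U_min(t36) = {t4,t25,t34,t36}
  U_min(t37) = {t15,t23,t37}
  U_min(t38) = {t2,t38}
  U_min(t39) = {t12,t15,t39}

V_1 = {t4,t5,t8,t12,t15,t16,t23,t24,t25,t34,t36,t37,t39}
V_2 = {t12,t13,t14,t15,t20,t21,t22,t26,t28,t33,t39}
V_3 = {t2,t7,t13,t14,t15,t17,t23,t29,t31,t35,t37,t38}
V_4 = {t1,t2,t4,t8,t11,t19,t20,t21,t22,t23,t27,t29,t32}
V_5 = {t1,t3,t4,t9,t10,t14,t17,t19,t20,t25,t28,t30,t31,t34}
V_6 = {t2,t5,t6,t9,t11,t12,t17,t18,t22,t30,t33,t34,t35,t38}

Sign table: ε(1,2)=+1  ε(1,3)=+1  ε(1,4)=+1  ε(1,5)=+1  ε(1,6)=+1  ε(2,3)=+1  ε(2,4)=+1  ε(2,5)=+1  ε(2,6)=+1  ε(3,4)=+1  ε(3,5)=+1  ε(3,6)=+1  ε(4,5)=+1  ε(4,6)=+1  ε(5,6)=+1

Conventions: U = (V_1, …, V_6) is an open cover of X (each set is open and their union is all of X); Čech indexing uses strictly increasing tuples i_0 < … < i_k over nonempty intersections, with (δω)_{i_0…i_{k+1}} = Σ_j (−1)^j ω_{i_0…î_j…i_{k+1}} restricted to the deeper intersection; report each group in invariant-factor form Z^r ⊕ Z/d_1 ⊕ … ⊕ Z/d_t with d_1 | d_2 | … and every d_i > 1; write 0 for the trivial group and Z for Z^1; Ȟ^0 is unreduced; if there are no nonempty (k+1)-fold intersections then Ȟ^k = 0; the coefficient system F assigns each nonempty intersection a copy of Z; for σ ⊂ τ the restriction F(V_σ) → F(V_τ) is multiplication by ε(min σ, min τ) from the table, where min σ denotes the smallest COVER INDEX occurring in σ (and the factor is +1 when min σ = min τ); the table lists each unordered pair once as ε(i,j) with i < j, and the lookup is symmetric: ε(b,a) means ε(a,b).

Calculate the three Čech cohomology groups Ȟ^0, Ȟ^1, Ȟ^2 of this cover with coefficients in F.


nerve of the cover:
  V12={t12,t15,t39} V13={t15,t23,t37} V14={t4,t8,t23} V15={t4,t25,t34} V16={t5,t12,t34} V23={t13,t14,t15} V24={t20,t21,t22} V25={t14,t20,t28} V26={t12,t22,t33} V34={t2,t23,t29} V35={t14,t17,t31} V36={t2,t17,t35,t38} V45={t1,t4,t19,t20} V46={t2,t11,t22} V56={t9,t17,t30,t34}
  V123={t15} V126={t12} V134={t23} V145={t4} V156={t34} V235={t14} V245={t20} V246={t22} V346={t2} V356={t17}
C dims 6,15,10; δ0: rk 5, SNF 1^5; δ1: rk 10, SNF 1^9·2
Ȟ^0 = (6 − 5) − 0 = 1, so Ȟ^0 ≅ Z
Ȟ^1 = (15 − 10) − 5 = 0, so Ȟ^1 ≅ 0
Ȟ^2 = (10 − 0) − 10 = 0 plus torsion [2], so Ȟ^2 ≅ Z/2

Ȟ^0 = Z, Ȟ^1 = 0 and Ȟ^2 = Z/2


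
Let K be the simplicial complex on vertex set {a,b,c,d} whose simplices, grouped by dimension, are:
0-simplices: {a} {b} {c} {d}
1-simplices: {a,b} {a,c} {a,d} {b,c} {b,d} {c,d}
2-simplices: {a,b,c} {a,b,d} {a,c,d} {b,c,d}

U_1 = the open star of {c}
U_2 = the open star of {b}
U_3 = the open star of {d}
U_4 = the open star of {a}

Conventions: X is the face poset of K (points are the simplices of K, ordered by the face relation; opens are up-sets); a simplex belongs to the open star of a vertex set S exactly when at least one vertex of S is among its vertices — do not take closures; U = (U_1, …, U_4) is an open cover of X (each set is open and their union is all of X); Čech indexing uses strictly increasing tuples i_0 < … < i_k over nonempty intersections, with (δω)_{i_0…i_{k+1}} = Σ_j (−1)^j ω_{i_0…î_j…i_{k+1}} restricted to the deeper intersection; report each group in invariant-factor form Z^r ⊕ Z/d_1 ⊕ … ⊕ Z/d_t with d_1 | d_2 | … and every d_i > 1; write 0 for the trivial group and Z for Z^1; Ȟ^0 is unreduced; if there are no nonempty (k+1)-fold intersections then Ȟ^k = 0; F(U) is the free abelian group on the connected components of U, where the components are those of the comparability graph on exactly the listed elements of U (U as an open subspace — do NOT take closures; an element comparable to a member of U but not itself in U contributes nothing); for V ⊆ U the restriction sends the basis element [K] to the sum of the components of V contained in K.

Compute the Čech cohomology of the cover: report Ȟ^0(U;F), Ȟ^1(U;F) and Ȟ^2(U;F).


Ȟ^0(U;F) ≅ Z, Ȟ^1(U;F) ≅ 0 and Ȟ^2(U;F) ≅ Z

nonempty intersections:
  U1={{c},{a,c},{b,c},{c,d},{a,b,c},{a,c,d},{b,c,d}} U2={{b},{a,b},{b,c},{b,d},{a,b,c},{a,b,d},{b,c,d}} U3={{d},{a,d},{b,d},{c,d},{a,b,d},{a,c,d},{b,c,d}} U4={{a},{a,b},{a,c},{a,d},{a,b,c},{a,b,d},{a,c,d}}
  U12={{b,c},{a,b,c},{b,c,d}} U13={{c,d},{a,c,d},{b,c,d}} U14={{a,c},{a,b,c},{a,c,d}} U23={{b,d},{a,b,d},{b,c,d}} U24={{a,b},{a,b,c},{a,b,d}} U34={{a,d},{a,b,d},{a,c,d}}
  U123={{b,c,d}} U124={{a,b,c}} U134={{a,c,d}} U234={{a,b,d}}
components per intersection:
  U1: {{c},{a,c},{b,c},{c,d},{a,b,c},{a,c,d},{b,c,d}}
  U2: {{b},{a,b},{b,c},{b,d},{a,b,c},{a,b,d},{b,c,d}}
  U3: {{d},{a,d},{b,d},{c,d},{a,b,d},{a,c,d},{b,c,d}}
  U4: {{a},{a,b},{a,c},{a,d},{a,b,c},{a,b,d},{a,c,d}}
  U12: {{b,c},{a,b,c},{b,c,d}}
  U13: {{c,d},{a,c,d},{b,c,d}}
  U14: {{a,c},{a,b,c},{a,c,d}}
  U23: {{b,d},{a,b,d},{b,c,d}}
  U24: {{a,b},{a,b,c},{a,b,d}}
  U34: {{a,d},{a,b,d},{a,c,d}}
  U123: {{b,c,d}}
  U124: {{a,b,c}}
  U134: {{a,c,d}}
  U234: {{a,b,d}}
C dims 4,6,4; δ0: rk 3, SNF 1^3; δ1: rk 3, SNF 1^3
Ȟ^0: (4−3)−0=1 ⇒ Z
Ȟ^1: (6−3)−3=0 ⇒ 0
Ȟ^2: (4−0)−3=1 ⇒ Z


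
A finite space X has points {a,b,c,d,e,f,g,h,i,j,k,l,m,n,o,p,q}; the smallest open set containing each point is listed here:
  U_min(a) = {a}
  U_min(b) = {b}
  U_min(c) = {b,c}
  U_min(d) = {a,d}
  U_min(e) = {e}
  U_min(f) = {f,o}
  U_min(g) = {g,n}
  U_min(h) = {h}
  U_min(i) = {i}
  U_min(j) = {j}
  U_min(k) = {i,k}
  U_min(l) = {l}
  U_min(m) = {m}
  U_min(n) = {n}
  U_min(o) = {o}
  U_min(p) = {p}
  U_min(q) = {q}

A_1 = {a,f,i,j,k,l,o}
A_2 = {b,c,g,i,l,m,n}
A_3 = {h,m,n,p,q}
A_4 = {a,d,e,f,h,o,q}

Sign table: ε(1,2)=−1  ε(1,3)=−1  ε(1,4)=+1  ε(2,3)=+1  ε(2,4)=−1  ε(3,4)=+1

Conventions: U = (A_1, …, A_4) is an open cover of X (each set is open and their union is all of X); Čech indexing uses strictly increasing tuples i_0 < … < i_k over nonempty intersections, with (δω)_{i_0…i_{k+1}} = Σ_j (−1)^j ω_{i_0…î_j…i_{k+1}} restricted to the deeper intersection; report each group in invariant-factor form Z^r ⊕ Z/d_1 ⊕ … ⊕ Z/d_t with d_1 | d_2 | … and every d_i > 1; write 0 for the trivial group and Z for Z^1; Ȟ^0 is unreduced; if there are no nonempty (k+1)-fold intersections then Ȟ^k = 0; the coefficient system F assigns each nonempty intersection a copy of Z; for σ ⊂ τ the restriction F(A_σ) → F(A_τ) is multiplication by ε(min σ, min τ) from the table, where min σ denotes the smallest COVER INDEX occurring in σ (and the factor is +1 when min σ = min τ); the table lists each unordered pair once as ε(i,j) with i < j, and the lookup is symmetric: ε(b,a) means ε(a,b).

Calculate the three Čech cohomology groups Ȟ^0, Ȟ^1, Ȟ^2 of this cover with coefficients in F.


intersection data:
  A12={i,l} A14={a,f,o} A23={m,n} A34={h,q}
C dims 4,4; δ0: rk 4, SNF 1^3·2
Ȟ^0 = (4 − 4) − 0 = 0, so Ȟ^0 ≅ 0
Ȟ^1 = (4 − 0) − 4 = 0 plus torsion [2], so Ȟ^1 ≅ Z/2
Ȟ^2 = (0 − 0) − 0 = 0, so Ȟ^2 ≅ 0

Ȟ^0 = 0, Ȟ^1 = Z/2, Ȟ^2 = 0


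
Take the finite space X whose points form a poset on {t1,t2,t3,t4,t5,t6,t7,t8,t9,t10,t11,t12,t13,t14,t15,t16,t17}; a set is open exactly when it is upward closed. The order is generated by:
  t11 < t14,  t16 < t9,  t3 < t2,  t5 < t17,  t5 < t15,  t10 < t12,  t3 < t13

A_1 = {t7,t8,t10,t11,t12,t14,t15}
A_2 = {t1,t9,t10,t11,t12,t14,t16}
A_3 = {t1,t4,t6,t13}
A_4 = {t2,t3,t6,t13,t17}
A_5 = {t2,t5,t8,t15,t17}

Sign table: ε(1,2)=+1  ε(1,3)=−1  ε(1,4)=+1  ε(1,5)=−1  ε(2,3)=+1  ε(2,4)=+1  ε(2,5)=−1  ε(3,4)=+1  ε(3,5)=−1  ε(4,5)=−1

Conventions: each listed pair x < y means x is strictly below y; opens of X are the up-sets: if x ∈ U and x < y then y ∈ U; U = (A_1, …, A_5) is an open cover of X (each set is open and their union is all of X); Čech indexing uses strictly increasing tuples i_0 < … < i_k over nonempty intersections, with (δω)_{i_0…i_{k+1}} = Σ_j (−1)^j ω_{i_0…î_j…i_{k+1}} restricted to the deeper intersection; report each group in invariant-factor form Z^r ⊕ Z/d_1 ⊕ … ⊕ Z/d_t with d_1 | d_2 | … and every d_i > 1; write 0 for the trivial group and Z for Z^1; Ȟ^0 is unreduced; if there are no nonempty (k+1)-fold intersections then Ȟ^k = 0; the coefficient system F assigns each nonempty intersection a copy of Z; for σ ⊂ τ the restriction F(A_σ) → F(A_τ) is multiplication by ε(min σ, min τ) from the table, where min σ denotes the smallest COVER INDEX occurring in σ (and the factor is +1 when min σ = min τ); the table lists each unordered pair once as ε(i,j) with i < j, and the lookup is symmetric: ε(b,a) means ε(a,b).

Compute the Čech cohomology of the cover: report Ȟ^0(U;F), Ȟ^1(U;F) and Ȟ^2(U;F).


nerve simplices:
  A12={t10,t11,t12,t14} A15={t8,t15} A23={t1} A34={t6,t13} A45={t2,t17}
C dims 5,5; δ0: rk 4, SNF 1^4
degree 0: 5−4−0 = 1 → Ȟ^0 ≅ Z
degree 1: 5−0−4 = 1 → Ȟ^1 ≅ Z
degree 2: 0−0−0 = 0 → Ȟ^2 ≅ 0

Ȟ^0 ≅ Z; Ȟ^1 ≅ Z; Ȟ^2 ≅ 0


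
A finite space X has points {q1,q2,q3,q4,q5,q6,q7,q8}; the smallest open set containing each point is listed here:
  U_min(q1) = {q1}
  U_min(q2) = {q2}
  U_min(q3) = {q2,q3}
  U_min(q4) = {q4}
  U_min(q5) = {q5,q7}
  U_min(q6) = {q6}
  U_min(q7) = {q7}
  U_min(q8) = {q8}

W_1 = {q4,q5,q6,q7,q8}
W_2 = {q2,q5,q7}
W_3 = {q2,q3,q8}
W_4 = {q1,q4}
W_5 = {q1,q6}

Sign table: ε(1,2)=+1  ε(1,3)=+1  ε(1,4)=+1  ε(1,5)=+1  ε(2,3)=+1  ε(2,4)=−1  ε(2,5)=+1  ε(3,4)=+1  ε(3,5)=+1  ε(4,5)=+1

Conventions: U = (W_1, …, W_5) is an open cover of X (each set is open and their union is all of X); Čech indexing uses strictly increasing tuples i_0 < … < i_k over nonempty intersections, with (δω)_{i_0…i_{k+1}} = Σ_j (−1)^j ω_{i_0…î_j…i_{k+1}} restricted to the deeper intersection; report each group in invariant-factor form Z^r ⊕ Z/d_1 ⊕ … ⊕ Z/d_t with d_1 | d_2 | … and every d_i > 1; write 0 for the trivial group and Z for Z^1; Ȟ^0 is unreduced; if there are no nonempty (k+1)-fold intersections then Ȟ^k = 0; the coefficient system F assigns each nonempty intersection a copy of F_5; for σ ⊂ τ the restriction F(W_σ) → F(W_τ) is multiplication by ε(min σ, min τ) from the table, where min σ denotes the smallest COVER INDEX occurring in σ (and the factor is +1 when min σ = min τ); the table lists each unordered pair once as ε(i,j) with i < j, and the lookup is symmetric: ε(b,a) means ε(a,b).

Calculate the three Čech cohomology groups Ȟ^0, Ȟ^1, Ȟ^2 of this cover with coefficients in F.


Ȟ^0 ≅ Z/5, Ȟ^1 ≅ Z/5 ⊕ Z/5 and Ȟ^2 ≅ 0

nonempty overlaps:
  W12={q5,q7} W13={q8} W14={q4} W15={q6} W23={q2} W45={q1}
C dims 5,6; δ0: rk_F5 4
degree 0: 5−4−0 = 1 → Ȟ^0 ≅ Z/5
degree 1: 6−0−4 = 2 → Ȟ^1 ≅ Z/5 ⊕ Z/5
degree 2: 0−0−0 = 0 → Ȟ^2 ≅ 0


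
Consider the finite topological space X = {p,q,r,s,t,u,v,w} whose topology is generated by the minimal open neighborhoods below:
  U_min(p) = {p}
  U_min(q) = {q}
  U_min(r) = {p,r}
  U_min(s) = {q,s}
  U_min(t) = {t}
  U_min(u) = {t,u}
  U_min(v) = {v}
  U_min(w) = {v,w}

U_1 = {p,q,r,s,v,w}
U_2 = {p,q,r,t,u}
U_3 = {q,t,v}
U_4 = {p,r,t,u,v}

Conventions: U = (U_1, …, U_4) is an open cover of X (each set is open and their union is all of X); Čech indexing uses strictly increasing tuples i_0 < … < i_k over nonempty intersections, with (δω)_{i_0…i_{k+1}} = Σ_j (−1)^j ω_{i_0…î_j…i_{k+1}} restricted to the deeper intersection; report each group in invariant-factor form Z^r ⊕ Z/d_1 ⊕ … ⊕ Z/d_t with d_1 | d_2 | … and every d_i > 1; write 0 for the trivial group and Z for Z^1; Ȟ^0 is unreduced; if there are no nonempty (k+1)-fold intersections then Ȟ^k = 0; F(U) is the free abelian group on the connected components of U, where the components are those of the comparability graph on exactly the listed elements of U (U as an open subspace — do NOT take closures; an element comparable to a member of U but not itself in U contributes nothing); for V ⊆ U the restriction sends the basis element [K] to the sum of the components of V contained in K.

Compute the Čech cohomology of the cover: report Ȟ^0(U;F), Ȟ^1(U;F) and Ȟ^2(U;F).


Ȟ^0 ≅ Z^4; Ȟ^1 ≅ 0; Ȟ^2 ≅ 0

intersection data:
  U12={p,q,r} U13={q,v} U14={p,r,v} U23={q,t} U24={p,r,t,u} U34={t,v}
  U123={q} U124={p,r} U134={v} U234={t}
components per intersection:
  U1: {p,r} {q,s} {v,w}
  U2: {p,r} {q} {t,u}
  U3: {q} {t} {v}
  U4: {p,r} {t,u} {v}
  U12: {p,r} {q}
  U13: {q} {v}
  U14: {p,r} {v}
  U23: {q} {t}
  U24: {p,r} {t,u}
  U34: {t} {v}
  U123: {q}
  U124: {p,r}
  U134: {v}
  U234: {t}
C dims 12,12,4; δ0: rk 8, SNF 1^8; δ1: rk 4, SNF 1^4
Ȟ^0 = (12 − 8) − 0 = 4, so Ȟ^0 ≅ Z^4
Ȟ^1 = (12 − 4) − 8 = 0, so Ȟ^1 ≅ 0
Ȟ^2 = (4 − 0) − 4 = 0, so Ȟ^2 ≅ 0


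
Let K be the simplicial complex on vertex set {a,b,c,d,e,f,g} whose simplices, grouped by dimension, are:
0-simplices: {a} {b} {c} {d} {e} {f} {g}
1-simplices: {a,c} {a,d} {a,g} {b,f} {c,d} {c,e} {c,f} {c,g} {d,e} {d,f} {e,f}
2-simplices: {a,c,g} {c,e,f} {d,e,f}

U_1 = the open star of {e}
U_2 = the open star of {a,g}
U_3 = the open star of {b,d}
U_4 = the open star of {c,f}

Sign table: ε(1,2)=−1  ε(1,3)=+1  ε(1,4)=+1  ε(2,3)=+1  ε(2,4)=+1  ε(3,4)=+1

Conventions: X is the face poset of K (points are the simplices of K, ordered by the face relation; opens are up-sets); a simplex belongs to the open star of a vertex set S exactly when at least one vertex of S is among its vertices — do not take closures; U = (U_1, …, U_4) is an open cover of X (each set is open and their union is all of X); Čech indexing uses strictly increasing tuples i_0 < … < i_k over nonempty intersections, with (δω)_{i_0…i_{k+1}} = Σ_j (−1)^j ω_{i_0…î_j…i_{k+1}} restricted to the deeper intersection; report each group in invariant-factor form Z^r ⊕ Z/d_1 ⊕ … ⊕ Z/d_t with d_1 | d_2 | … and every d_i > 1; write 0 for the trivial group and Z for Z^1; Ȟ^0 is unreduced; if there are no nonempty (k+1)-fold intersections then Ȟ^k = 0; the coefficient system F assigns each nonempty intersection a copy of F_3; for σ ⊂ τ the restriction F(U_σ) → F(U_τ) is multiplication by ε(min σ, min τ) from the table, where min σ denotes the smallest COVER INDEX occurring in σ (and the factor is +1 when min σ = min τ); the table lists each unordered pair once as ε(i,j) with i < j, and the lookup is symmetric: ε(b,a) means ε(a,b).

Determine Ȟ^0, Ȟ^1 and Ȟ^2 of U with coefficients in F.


nonempty intersections:
  U1={{e},{c,e},{d,e},{e,f},{c,e,f},{d,e,f}} U2={{a},{g},{a,c},{a,d},{a,g},{c,g},{a,c,g}} U3={{b},{d},{a,d},{b,f},{c,d},{d,e},{d,f},{d,e,f}} U4={{c},{f},{a,c},{b,f},{c,d},{c,e},{c,f},{c,g},{d,f},{e,f},{a,c,g},{c,e,f},{d,e,f}}
  U13={{d,e},{d,e,f}} U14={{c,e},{e,f},{c,e,f},{d,e,f}} U23={{a,d}} U24={{a,c},{c,g},{a,c,g}} U34={{b,f},{c,d},{d,f},{d,e,f}}
  U134={{d,e,f}}
C dims 4,5,1; δ0: rk_F3 3; δ1: rk_F3 1
Ȟ^0: (4−3)−0=1 ⇒ Z/3
Ȟ^1: (5−1)−3=1 ⇒ Z/3
Ȟ^2: (1−0)−1=0 ⇒ 0

Ȟ^0(U;F) ≅ Z/3; Ȟ^1(U;F) ≅ Z/3; Ȟ^2(U;F) ≅ 0


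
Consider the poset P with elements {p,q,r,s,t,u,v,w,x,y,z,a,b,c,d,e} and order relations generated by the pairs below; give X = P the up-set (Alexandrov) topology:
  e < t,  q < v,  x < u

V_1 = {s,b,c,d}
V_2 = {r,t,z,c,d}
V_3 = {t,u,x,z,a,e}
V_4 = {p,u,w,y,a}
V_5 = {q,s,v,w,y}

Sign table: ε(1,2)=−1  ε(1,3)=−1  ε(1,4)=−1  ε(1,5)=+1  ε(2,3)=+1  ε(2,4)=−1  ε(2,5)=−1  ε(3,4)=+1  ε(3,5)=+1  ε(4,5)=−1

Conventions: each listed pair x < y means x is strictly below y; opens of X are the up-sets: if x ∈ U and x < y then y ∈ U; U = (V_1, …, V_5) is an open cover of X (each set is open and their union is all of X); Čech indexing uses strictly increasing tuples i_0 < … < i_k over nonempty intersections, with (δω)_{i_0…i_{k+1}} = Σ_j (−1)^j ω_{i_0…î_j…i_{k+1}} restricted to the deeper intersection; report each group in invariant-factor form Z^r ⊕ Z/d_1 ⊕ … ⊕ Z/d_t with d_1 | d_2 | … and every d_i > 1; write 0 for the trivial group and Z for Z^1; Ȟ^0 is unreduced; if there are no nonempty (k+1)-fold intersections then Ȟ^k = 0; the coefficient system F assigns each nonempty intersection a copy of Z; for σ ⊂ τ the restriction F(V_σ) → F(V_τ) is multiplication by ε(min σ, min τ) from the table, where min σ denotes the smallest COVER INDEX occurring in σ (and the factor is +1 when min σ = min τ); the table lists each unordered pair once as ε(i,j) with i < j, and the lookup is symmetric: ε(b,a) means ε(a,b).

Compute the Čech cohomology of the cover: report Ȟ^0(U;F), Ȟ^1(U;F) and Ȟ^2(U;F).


Ȟ^0 ≅ Z,  Ȟ^1 ≅ Z,  Ȟ^2 ≅ 0

cover nerve:
  V12={c,d} V15={s} V23={t,z} V34={u,a} V45={w,y}
C dims 5,5; δ0: rk 4, SNF 1^4
Ȟ^0: (5−4)−0=1 ⇒ Z
Ȟ^1: (5−0)−4=1 ⇒ Z
Ȟ^2: (0−0)−0=0 ⇒ 0


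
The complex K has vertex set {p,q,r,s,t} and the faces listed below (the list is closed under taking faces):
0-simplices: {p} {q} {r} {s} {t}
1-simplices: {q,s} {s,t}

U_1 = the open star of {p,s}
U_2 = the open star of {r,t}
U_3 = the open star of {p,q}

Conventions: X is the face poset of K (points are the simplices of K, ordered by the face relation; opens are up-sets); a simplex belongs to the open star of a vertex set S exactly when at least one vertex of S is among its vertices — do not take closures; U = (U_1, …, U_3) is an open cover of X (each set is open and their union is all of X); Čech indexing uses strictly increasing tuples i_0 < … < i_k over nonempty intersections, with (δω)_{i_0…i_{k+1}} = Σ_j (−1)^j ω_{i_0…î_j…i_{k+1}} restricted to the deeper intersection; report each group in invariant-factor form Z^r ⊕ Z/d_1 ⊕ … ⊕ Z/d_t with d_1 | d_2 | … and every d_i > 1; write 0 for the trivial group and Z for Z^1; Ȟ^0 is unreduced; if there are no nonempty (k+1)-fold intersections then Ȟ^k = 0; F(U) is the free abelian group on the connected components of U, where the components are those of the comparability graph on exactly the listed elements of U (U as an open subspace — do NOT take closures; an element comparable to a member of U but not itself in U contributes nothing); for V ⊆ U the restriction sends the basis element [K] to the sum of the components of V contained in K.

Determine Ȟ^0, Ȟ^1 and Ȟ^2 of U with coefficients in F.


nerve simplices:
  U1={{p},{s},{q,s},{s,t}} U2={{r},{t},{s,t}} U3={{p},{q},{q,s}}
  U12={{s,t}} U13={{p},{q,s}}
components per intersection:
  U1: {{p}} {{s},{q,s},{s,t}}
  U2: {{r}} {{t},{s,t}}
  U3: {{p}} {{q},{q,s}}
  U12: {{s,t}}
  U13: {{p}} {{q,s}}
C dims 6,3; δ0: rk 3, SNF 1^3
degree 0: 6−3−0 = 3 → Ȟ^0 ≅ Z^3
degree 1: 3−0−3 = 0 → Ȟ^1 ≅ 0
degree 2: 0−0−0 = 0 → Ȟ^2 ≅ 0

Ȟ^0 ≅ Z^3,  Ȟ^1 ≅ 0,  Ȟ^2 ≅ 0


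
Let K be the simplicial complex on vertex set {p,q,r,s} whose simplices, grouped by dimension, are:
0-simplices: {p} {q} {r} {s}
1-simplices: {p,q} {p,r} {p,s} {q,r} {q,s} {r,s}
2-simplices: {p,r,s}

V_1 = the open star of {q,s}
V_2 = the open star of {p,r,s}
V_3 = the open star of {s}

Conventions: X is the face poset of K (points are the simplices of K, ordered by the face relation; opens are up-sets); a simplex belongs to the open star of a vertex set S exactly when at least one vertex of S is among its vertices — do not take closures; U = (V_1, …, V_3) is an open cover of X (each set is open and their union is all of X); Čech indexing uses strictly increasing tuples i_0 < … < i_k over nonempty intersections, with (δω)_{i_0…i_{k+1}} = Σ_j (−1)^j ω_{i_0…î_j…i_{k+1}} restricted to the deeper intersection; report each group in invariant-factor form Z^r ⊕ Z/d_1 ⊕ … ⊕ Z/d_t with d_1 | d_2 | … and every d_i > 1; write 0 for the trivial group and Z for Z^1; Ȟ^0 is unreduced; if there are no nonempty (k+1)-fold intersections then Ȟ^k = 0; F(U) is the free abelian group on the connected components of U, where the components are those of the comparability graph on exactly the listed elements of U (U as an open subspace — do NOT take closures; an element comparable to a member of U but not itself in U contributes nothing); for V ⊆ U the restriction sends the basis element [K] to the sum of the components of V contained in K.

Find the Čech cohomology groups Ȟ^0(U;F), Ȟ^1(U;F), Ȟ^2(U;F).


Ȟ^0 ≅ Z,  Ȟ^1 ≅ Z^2,  Ȟ^2 ≅ 0

cover nerve:
  V1={{q},{s},{p,q},{p,s},{q,r},{q,s},{r,s},{p,r,s}} V2={{p},{r},{s},{p,q},{p,r},{p,s},{q,r},{q,s},{r,s},{p,r,s}} V3={{s},{p,s},{q,s},{r,s},{p,r,s}}
  V12={{s},{p,q},{p,s},{q,r},{q,s},{r,s},{p,r,s}} V13={{s},{p,s},{q,s},{r,s},{p,r,s}} V23={{s},{p,s},{q,s},{r,s},{p,r,s}}
  V123={{s},{p,s},{q,s},{r,s},{p,r,s}}
components per intersection:
  V1: {{q},{s},{p,q},{p,s},{q,r},{q,s},{r,s},{p,r,s}}
  V2: {{p},{r},{s},{p,q},{p,r},{p,s},{q,r},{q,s},{r,s},{p,r,s}}
  V3: {{s},{p,s},{q,s},{r,s},{p,r,s}}
  V12: {{s},{p,s},{q,s},{r,s},{p,r,s}} {{p,q}} {{q,r}}
  V13: {{s},{p,s},{q,s},{r,s},{p,r,s}}
  V23: {{s},{p,s},{q,s},{r,s},{p,r,s}}
  V123: {{s},{p,s},{q,s},{r,s},{p,r,s}}
C dims 3,5,1; δ0: rk 2, SNF 1^2; δ1: rk 1, SNF 1^1
Ȟ^0: (3−2)−0=1 ⇒ Z
Ȟ^1: (5−1)−2=2 ⇒ Z^2
Ȟ^2: (1−0)−1=0 ⇒ 0


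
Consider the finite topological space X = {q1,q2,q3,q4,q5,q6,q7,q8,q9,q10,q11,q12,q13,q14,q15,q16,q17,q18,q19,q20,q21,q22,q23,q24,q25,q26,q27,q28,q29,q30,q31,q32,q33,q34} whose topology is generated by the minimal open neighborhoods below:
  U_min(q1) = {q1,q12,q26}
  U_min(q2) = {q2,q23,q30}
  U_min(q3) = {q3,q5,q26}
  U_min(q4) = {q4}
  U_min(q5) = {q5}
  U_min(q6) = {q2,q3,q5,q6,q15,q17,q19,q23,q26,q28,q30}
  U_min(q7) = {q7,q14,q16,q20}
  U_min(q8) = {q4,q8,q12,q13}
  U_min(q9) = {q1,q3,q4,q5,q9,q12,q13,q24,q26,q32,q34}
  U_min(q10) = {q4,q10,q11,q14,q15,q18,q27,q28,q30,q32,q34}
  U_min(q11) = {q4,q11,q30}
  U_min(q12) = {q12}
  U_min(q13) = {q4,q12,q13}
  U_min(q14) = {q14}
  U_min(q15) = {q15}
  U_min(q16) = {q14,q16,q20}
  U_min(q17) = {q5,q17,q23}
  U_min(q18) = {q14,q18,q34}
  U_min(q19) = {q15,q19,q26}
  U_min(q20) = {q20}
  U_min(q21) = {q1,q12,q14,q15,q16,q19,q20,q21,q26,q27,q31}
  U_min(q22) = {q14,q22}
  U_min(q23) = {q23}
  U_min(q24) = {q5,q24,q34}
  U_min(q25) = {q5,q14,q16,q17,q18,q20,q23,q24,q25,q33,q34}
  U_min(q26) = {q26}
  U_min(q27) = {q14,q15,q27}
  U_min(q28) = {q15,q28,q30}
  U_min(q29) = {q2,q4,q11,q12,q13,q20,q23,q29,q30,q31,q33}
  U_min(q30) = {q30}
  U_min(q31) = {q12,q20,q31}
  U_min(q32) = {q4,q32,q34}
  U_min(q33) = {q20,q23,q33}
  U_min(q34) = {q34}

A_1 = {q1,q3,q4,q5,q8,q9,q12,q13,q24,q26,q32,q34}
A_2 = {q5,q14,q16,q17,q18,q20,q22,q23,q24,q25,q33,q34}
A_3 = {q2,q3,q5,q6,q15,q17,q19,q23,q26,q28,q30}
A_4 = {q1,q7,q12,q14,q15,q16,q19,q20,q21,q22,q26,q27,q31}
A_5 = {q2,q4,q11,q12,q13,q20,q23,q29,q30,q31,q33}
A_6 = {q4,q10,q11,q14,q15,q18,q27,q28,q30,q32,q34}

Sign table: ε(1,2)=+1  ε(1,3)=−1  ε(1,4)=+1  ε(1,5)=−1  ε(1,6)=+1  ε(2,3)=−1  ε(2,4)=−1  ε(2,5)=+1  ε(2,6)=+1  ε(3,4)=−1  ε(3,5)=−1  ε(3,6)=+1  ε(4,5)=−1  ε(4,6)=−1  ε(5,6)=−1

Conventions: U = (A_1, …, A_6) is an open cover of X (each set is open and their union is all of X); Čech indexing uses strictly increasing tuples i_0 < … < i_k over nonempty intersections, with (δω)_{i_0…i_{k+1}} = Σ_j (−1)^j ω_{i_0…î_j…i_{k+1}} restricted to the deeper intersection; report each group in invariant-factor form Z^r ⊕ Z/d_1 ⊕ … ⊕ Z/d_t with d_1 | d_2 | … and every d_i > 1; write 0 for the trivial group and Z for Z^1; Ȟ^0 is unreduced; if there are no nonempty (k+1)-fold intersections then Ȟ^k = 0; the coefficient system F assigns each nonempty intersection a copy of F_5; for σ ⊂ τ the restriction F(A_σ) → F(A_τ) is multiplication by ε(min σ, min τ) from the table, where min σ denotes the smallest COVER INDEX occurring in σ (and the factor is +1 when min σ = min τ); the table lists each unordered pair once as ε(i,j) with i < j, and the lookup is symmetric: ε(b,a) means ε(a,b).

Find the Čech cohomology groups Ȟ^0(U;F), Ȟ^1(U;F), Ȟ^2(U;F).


nonempty overlaps:
  A12={q5,q24,q34} A13={q3,q5,q26} A14={q1,q12,q26} A15={q4,q12,q13} A16={q4,q32,q34} A23={q5,q17,q23} A24={q14,q16,q20,q22} A25={q20,q23,q33} A26={q14,q18,q34} A34={q15,q19,q26} A35={q2,q23,q30} A36={q15,q28,q30} A45={q12,q20,q31} A46={q14,q15,q27} A56={q4,q11,q30}
  A123={q5} A126={q34} A134={q26} A145={q12} A156={q4} A235={q23} A245={q20} A246={q14} A346={q15} A356={q30}
C dims 6,15,10; δ0: rk_F5 6; δ1: rk_F5 9
degree 0: 6−6−0 = 0 → Ȟ^0 ≅ 0
degree 1: 15−9−6 = 0 → Ȟ^1 ≅ 0
degree 2: 10−0−9 = 1 → Ȟ^2 ≅ Z/5

Ȟ^0 = 0,  Ȟ^1 = 0,  Ȟ^2 = Z/5


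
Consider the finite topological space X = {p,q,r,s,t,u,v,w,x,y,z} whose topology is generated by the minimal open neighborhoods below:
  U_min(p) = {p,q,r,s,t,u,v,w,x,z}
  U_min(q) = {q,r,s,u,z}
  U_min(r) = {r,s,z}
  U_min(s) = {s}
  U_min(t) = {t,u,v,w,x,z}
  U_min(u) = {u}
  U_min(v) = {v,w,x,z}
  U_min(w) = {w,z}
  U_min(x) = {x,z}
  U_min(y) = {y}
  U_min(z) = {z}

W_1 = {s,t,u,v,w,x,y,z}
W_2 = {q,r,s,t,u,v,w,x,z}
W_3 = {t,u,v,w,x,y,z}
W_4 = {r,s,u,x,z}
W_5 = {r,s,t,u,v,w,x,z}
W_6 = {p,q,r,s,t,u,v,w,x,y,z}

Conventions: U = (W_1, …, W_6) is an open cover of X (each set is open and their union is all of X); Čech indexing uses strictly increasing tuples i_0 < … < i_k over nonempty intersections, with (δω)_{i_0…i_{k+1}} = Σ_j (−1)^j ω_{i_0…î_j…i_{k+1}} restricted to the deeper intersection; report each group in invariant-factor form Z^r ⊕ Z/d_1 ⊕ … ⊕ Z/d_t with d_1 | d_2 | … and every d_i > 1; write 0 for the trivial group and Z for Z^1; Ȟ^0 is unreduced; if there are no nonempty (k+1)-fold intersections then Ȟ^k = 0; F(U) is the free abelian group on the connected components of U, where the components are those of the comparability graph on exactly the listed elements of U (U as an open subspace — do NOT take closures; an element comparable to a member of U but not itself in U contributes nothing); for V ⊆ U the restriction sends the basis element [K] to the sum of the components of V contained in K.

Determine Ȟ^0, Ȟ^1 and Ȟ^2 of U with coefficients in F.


Ȟ^0 ≅ Z^2; Ȟ^1 ≅ 0; Ȟ^2 ≅ 0

intersection data:
  W12={s,t,u,v,w,x,z} W13={t,u,v,w,x,y,z} W14={s,u,x,z} W15={s,t,u,v,w,x,z} W16={s,t,u,v,w,x,y,z} W23={t,u,v,w,x,z} W24={r,s,u,x,z} W25={r,s,t,u,v,w,x,z} W26={q,r,s,t,u,v,w,x,z} W34={u,x,z} W35={t,u,v,w,x,z} W36={t,u,v,w,x,y,z} W45={r,s,u,x,z} W46={r,s,u,x,z} W56={r,s,t,u,v,w,x,z}
  W123={t,u,v,w,x,z} W124={s,u,x,z} W125={s,t,u,v,w,x,z} W126={s,t,u,v,w,x,z} W134={u,x,z} W135={t,u,v,w,x,z} W136={t,u,v,w,x,y,z} W145={s,u,x,z} W146={s,u,x,z} W156={s,t,u,v,w,x,z} W234={u,x,z} W235={t,u,v,w,x,z} W236={t,u,v,w,x,z} W245={r,s,u,x,z} W246={r,s,u,x,z} W256={r,s,t,u,v,w,x,z} W345={u,x,z} W346={u,x,z} W356={t,u,v,w,x,z} W456={r,s,u,x,z}
  W1234={u,x,z} W1235={t,u,v,w,x,z} W1236={t,u,v,w,x,z} W1245={s,u,x,z} W1246={s,u,x,z} W1256={s,t,u,v,w,x,z} W1345={u,x,z} W1346={u,x,z} W1356={t,u,v,w,x,z} W1456={s,u,x,z} W2345={u,x,z} W2346={u,x,z} W2356={t,u,v,w,x,z} W2456={r,s,u,x,z} W3456={u,x,z}
  W12345={u,x,z} W12346={u,x,z} W12356={t,u,v,w,x,z} W12456={s,u,x,z} W13456={u,x,z} W23456={u,x,z}
  W123456={u,x,z}
components per intersection:
  W1: {s} {t,u,v,w,x,z} {y}
  W2: {q,r,s,t,u,v,w,x,z}
  W3: {t,u,v,w,x,z} {y}
  W4: {r,s,x,z} {u}
  W5: {r,s,t,u,v,w,x,z}
  W6: {p,q,r,s,t,u,v,w,x,z} {y}
  W12: {s} {t,u,v,w,x,z}
  W13: {t,u,v,w,x,z} {y}
  W14: {s} {u} {x,z}
  W15: {s} {t,u,v,w,x,z}
  W16: {s} {t,u,v,w,x,z} {y}
  W23: {t,u,v,w,x,z}
  W24: {r,s,x,z} {u}
  W25: {r,s,t,u,v,w,x,z}
  W26: {q,r,s,t,u,v,w,x,z}
  W34: {u} {x,z}
  W35: {t,u,v,w,x,z}
  W36: {t,u,v,w,x,z} {y}
  W45: {r,s,x,z} {u}
  W46: {r,s,x,z} {u}
  W56: {r,s,t,u,v,w,x,z}
  W123: {t,u,v,w,x,z}
  W124: {s} {u} {x,z}
  W125: {s} {t,u,v,w,x,z}
  W126: {s} {t,u,v,w,x,z}
  W134: {u} {x,z}
  W135: {t,u,v,w,x,z}
  W136: {t,u,v,w,x,z} {y}
  W145: {s} {u} {x,z}
  W146: {s} {u} {x,z}
  W156: {s} {t,u,v,w,x,z}
  W234: {u} {x,z}
  W235: {t,u,v,w,x,z}
  W236: {t,u,v,w,x,z}
  W245: {r,s,x,z} {u}
  W246: {r,s,x,z} {u}
  W256: {r,s,t,u,v,w,x,z}
  W345: {u} {x,z}
  W346: {u} {x,z}
  W356: {t,u,v,w,x,z}
  W456: {r,s,x,z} {u}
  W1234: {u} {x,z}
  W1235: {t,u,v,w,x,z}
  W1236: {t,u,v,w,x,z}
  W1245: {s} {u} {x,z}
  W1246: {s} {u} {x,z}
  W1256: {s} {t,u,v,w,x,z}
  W1345: {u} {x,z}
  W1346: {u} {x,z}
  W1356: {t,u,v,w,x,z}
  W1456: {s} {u} {x,z}
  W2345: {u} {x,z}
  W2346: {u} {x,z}
  W2356: {t,u,v,w,x,z}
  W2456: {r,s,x,z} {u}
  W3456: {u} {x,z}
  W12345: {u} {x,z}
  W12346: {u} {x,z}
  W12356: {t,u,v,w,x,z}
  W12456: {s} {u} {x,z}
  W13456: {u} {x,z}
  W23456: {u} {x,z}
  W123456: {u} {x,z}
C dims 11,27,37,29; δ0: rk 9, SNF 1^9; δ1: rk 18, SNF 1^18; δ2: rk 19, SNF 1^19
Ȟ^0 = (11 − 9) − 0 = 2, so Ȟ^0 ≅ Z^2
Ȟ^1 = (27 − 18) − 9 = 0, so Ȟ^1 ≅ 0
Ȟ^2 = (37 − 19) − 18 = 0, so Ȟ^2 ≅ 0


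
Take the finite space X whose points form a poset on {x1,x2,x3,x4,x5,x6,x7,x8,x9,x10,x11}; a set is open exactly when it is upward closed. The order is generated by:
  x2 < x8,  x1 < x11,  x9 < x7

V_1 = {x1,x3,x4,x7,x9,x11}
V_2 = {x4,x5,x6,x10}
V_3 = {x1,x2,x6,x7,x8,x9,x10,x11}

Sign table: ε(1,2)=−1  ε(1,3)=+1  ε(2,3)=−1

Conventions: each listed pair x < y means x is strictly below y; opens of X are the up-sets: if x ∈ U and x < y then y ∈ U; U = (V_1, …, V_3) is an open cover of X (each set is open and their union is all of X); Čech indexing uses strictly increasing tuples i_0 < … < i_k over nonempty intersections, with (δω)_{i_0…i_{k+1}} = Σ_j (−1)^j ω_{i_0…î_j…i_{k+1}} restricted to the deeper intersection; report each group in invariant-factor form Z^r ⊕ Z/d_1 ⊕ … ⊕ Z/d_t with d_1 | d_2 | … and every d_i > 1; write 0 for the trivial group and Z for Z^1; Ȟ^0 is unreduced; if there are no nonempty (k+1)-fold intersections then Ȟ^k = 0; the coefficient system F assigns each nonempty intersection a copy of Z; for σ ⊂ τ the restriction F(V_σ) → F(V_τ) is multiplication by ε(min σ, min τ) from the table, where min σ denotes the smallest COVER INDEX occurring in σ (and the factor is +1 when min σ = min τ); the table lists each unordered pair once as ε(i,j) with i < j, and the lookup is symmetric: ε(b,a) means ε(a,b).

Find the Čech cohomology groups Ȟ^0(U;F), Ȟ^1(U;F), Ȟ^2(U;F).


nerve of the cover:
  V12={x4} V13={x1,x7,x9,x11} V23={x6,x10}
C dims 3,3; δ0: rk 2, SNF 1^2
Ȟ^0 = (3 − 2) − 0 = 1, so Ȟ^0 ≅ Z
Ȟ^1 = (3 − 0) − 2 = 1, so Ȟ^1 ≅ Z
Ȟ^2 = (0 − 0) − 0 = 0, so Ȟ^2 ≅ 0

Ȟ^0 ≅ Z, Ȟ^1 ≅ Z, Ȟ^2 ≅ 0


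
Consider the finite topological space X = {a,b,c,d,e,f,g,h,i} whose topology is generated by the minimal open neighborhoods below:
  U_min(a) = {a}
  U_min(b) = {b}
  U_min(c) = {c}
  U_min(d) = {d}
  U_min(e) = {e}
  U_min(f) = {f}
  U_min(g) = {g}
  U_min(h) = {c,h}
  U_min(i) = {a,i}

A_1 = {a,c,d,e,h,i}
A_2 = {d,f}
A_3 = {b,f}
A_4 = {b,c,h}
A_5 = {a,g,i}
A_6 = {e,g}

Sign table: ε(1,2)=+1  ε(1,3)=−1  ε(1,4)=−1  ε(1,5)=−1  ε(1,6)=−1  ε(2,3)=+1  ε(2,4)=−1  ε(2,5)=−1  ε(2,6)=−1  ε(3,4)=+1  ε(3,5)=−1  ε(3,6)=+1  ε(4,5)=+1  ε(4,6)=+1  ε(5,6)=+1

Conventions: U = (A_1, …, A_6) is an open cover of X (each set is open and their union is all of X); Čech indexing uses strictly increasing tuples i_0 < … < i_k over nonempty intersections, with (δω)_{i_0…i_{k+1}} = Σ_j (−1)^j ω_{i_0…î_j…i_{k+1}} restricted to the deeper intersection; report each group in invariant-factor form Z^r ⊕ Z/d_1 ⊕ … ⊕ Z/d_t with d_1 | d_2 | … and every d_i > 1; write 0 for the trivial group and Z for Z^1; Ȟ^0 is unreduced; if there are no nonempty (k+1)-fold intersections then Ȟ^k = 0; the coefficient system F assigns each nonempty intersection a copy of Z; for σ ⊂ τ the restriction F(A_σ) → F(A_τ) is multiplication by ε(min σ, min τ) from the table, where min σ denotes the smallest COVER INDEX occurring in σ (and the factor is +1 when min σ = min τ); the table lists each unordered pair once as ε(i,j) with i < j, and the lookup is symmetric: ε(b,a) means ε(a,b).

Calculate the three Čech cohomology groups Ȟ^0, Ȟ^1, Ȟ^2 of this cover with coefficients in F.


nerve of the cover:
  A12={d} A14={c,h} A15={a,i} A16={e} A23={f} A34={b} A56={g}
C dims 6,7; δ0: rk 6, SNF 1^5·2
Ȟ^0 = (6 − 6) − 0 = 0, so Ȟ^0 ≅ 0
Ȟ^1 = (7 − 0) − 6 = 1 plus torsion [2], so Ȟ^1 ≅ Z ⊕ Z/2
Ȟ^2 = (0 − 0) − 0 = 0, so Ȟ^2 ≅ 0

Ȟ^0(U;F) ≅ 0, Ȟ^1(U;F) ≅ Z ⊕ Z/2, Ȟ^2(U;F) ≅ 0


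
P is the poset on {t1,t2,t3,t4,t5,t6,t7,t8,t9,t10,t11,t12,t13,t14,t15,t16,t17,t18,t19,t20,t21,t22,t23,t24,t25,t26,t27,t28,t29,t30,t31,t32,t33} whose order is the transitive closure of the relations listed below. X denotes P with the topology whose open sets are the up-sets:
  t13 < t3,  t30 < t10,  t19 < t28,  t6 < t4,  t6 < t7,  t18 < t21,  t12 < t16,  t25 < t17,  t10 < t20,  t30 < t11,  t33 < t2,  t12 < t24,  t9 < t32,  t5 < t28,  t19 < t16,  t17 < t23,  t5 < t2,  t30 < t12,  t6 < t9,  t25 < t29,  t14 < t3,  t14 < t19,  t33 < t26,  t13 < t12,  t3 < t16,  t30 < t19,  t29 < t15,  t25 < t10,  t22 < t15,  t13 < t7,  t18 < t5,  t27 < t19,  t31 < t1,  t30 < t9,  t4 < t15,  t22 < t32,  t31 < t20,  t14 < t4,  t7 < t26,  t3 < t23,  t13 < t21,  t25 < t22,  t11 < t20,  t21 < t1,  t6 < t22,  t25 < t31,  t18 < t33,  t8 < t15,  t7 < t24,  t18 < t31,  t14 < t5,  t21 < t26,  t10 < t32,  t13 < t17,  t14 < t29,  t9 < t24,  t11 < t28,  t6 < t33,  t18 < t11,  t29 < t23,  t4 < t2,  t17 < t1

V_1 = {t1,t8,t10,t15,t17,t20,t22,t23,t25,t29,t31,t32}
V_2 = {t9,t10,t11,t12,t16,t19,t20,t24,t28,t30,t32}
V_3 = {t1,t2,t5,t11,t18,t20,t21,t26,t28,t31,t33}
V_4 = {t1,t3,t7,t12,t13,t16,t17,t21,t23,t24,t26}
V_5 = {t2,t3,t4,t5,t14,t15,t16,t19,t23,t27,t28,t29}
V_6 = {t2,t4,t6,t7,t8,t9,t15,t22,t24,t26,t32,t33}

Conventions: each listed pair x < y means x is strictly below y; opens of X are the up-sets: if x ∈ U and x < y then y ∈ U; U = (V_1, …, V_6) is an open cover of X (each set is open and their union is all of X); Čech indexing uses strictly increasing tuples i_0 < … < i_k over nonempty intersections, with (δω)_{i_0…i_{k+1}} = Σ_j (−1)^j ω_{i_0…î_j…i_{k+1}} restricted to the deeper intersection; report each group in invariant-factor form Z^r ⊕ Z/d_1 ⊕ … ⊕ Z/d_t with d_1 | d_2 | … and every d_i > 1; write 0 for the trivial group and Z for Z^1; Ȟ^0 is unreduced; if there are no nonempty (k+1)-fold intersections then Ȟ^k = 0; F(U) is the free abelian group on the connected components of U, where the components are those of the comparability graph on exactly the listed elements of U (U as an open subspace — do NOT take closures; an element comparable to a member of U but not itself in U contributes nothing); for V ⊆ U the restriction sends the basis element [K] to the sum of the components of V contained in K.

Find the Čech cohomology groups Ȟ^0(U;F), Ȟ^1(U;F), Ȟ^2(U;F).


Ȟ^0 ≅ Z; Ȟ^1 ≅ 0; Ȟ^2 ≅ Z/2

nerve of the cover:
  V12={t10,t20,t32} V13={t1,t20,t31} V14={t1,t17,t23} V15={t15,t23,t29} V16={t8,t15,t22,t32} V23={t11,t20,t28} V24={t12,t16,t24} V25={t16,t19,t28} V26={t9,t24,t32} V34={t1,t21,t26} V35={t2,t5,t28} V36={t2,t26,t33} V45={t3,t16,t23} V46={t7,t24,t26} V56={t2,t4,t15}
  V123={t20} V126={t32} V134={t1} V145={t23} V156={t15} V235={t28} V245={t16} V246={t24} V346={t26} V356={t2}
components per intersection:
  V1: {t1,t8,t10,t15,t17,t20,t22,t23,t25,t29,t31,t32}
  V2: {t9,t10,t11,t12,t16,t19,t20,t24,t28,t30,t32}
  V3: {t1,t2,t5,t11,t18,t20,t21,t26,t28,t31,t33}
  V4: {t1,t3,t7,t12,t13,t16,t17,t21,t23,t24,t26}
  V5: {t2,t3,t4,t5,t14,t15,t16,t19,t23,t27,t28,t29}
  V6: {t2,t4,t6,t7,t8,t9,t15,t22,t24,t26,t32,t33}
  V12: {t10,t20,t32}
  V13: {t1,t20,t31}
  V14: {t1,t17,t23}
  V15: {t15,t23,t29}
  V16: {t8,t15,t22,t32}
  V23: {t11,t20,t28}
  V24: {t12,t16,t24}
  V25: {t16,t19,t28}
  V26: {t9,t24,t32}
  V34: {t1,t21,t26}
  V35: {t2,t5,t28}
  V36: {t2,t26,t33}
  V45: {t3,t16,t23}
  V46: {t7,t24,t26}
  V56: {t2,t4,t15}
  V123: {t20}
  V126: {t32}
  V134: {t1}
  V145: {t23}
  V156: {t15}
  V235: {t28}
  V245: {t16}
  V246: {t24}
  V346: {t26}
  V356: {t2}
C dims 6,15,10; δ0: rk 5, SNF 1^5; δ1: rk 10, SNF 1^9·2
Ȟ^0 = (6 − 5) − 0 = 1, so Ȟ^0 ≅ Z
Ȟ^1 = (15 − 10) − 5 = 0, so Ȟ^1 ≅ 0
Ȟ^2 = (10 − 0) − 10 = 0 plus torsion [2], so Ȟ^2 ≅ Z/2


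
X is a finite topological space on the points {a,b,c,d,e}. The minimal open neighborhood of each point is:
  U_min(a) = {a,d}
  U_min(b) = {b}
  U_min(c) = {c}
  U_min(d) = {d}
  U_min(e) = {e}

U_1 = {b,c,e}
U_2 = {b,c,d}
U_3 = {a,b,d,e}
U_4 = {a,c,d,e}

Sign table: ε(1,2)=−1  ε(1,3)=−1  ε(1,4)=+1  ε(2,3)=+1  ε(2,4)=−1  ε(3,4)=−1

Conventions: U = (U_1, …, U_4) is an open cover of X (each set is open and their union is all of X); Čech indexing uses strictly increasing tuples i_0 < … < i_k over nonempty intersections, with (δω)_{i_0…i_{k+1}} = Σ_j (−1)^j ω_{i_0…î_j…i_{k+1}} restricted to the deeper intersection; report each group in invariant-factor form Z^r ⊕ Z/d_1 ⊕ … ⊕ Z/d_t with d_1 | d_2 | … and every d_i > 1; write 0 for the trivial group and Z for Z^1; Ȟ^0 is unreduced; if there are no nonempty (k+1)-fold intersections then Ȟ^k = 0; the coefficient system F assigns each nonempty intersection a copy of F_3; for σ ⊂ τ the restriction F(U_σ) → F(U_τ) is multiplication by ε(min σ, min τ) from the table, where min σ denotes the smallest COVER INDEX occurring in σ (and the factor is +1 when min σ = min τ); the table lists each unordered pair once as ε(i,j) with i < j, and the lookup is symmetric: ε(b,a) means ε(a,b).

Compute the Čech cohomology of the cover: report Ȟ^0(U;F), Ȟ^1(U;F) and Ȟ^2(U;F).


nerve simplices:
  U12={b,c} U13={b,e} U14={c,e} U23={b,d} U24={c,d} U34={a,d,e}
  U123={b} U124={c} U134={e} U234={d}
C dims 4,6,4; δ0: rk_F3 3; δ1: rk_F3 3
degree 0: 4−3−0 = 1 → Ȟ^0 ≅ Z/3
degree 1: 6−3−3 = 0 → Ȟ^1 ≅ 0
degree 2: 4−0−3 = 1 → Ȟ^2 ≅ Z/3

Ȟ^0 ≅ Z/3,  Ȟ^1 ≅ 0,  Ȟ^2 ≅ Z/3


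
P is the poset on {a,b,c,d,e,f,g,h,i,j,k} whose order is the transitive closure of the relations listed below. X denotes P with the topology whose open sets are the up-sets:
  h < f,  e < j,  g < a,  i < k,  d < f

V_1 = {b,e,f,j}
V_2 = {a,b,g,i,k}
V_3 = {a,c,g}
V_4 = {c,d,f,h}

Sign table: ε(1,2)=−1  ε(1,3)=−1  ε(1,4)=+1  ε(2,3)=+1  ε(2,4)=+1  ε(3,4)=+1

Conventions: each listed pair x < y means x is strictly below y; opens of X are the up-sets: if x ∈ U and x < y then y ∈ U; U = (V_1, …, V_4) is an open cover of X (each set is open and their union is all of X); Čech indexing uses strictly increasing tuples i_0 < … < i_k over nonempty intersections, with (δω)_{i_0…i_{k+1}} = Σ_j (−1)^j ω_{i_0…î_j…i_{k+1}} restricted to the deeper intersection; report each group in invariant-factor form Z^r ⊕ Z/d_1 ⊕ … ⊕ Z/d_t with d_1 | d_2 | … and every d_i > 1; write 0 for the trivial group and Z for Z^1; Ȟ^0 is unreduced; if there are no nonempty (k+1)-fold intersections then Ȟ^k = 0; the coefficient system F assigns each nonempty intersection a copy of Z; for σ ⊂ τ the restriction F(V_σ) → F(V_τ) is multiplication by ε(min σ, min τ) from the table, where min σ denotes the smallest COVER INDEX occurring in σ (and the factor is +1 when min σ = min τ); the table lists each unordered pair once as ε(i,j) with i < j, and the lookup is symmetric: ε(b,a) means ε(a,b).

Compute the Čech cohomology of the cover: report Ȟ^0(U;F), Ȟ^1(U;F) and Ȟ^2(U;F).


cover nerve:
  V12={b} V14={f} V23={a,g} V34={c}
C dims 4,4; δ0: rk 4, SNF 1^3·2
Ȟ^0: (4−4)−0=0 ⇒ 0
Ȟ^1: (4−0)−4=0 plus torsion [2] ⇒ Z/2
Ȟ^2: (0−0)−0=0 ⇒ 0

Ȟ^0 ≅ 0, Ȟ^1 ≅ Z/2, Ȟ^2 ≅ 0
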